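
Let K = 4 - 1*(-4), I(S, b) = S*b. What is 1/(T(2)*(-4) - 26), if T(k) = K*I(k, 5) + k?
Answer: -1/354 ≈ -0.0028249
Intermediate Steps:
K = 8 (K = 4 + 4 = 8)
T(k) = 41*k (T(k) = 8*(k*5) + k = 8*(5*k) + k = 40*k + k = 41*k)
1/(T(2)*(-4) - 26) = 1/((41*2)*(-4) - 26) = 1/(82*(-4) - 26) = 1/(-328 - 26) = 1/(-354) = -1/354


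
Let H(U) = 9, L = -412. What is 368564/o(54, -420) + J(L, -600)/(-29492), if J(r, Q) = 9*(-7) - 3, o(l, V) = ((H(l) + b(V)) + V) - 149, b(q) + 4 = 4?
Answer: -97050469/147460 ≈ -658.15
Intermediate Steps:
b(q) = 0 (b(q) = -4 + 4 = 0)
o(l, V) = -140 + V (o(l, V) = ((9 + 0) + V) - 149 = (9 + V) - 149 = -140 + V)
J(r, Q) = -66 (J(r, Q) = -63 - 3 = -66)
368564/o(54, -420) + J(L, -600)/(-29492) = 368564/(-140 - 420) - 66/(-29492) = 368564/(-560) - 66*(-1/29492) = 368564*(-1/560) + 33/14746 = -13163/20 + 33/14746 = -97050469/147460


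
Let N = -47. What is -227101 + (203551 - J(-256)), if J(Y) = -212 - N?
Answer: -23385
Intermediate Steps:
J(Y) = -165 (J(Y) = -212 - 1*(-47) = -212 + 47 = -165)
-227101 + (203551 - J(-256)) = -227101 + (203551 - 1*(-165)) = -227101 + (203551 + 165) = -227101 + 203716 = -23385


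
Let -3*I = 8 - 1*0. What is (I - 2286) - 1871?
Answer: -12479/3 ≈ -4159.7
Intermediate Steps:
I = -8/3 (I = -(8 - 1*0)/3 = -(8 + 0)/3 = -1/3*8 = -8/3 ≈ -2.6667)
(I - 2286) - 1871 = (-8/3 - 2286) - 1871 = -6866/3 - 1871 = -12479/3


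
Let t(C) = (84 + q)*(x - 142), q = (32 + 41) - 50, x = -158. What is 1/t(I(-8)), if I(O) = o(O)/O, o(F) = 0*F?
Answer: -1/32100 ≈ -3.1153e-5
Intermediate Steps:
q = 23 (q = 73 - 50 = 23)
o(F) = 0
I(O) = 0 (I(O) = 0/O = 0)
t(C) = -32100 (t(C) = (84 + 23)*(-158 - 142) = 107*(-300) = -32100)
1/t(I(-8)) = 1/(-32100) = -1/32100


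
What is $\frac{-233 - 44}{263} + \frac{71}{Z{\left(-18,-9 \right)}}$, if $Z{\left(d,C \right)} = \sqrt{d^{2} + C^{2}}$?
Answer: $- \frac{277}{263} + \frac{71 \sqrt{5}}{45} \approx 2.4748$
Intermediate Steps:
$Z{\left(d,C \right)} = \sqrt{C^{2} + d^{2}}$
$\frac{-233 - 44}{263} + \frac{71}{Z{\left(-18,-9 \right)}} = \frac{-233 - 44}{263} + \frac{71}{\sqrt{\left(-9\right)^{2} + \left(-18\right)^{2}}} = \left(-233 - 44\right) \frac{1}{263} + \frac{71}{\sqrt{81 + 324}} = \left(-277\right) \frac{1}{263} + \frac{71}{\sqrt{405}} = - \frac{277}{263} + \frac{71}{9 \sqrt{5}} = - \frac{277}{263} + 71 \frac{\sqrt{5}}{45} = - \frac{277}{263} + \frac{71 \sqrt{5}}{45}$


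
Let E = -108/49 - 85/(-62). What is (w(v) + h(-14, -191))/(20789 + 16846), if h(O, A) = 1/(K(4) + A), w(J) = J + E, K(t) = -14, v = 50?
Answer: 10205869/7812900550 ≈ 0.0013063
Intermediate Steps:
E = -2531/3038 (E = -108*1/49 - 85*(-1/62) = -108/49 + 85/62 = -2531/3038 ≈ -0.83311)
w(J) = -2531/3038 + J (w(J) = J - 2531/3038 = -2531/3038 + J)
h(O, A) = 1/(-14 + A)
(w(v) + h(-14, -191))/(20789 + 16846) = ((-2531/3038 + 50) + 1/(-14 - 191))/(20789 + 16846) = (149369/3038 + 1/(-205))/37635 = (149369/3038 - 1/205)*(1/37635) = (30617607/622790)*(1/37635) = 10205869/7812900550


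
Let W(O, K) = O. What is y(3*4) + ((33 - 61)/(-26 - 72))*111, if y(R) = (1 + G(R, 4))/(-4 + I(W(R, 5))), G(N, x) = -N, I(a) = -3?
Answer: 233/7 ≈ 33.286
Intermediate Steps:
y(R) = -1/7 + R/7 (y(R) = (1 - R)/(-4 - 3) = (1 - R)/(-7) = (1 - R)*(-1/7) = -1/7 + R/7)
y(3*4) + ((33 - 61)/(-26 - 72))*111 = (-1/7 + (3*4)/7) + ((33 - 61)/(-26 - 72))*111 = (-1/7 + (1/7)*12) - 28/(-98)*111 = (-1/7 + 12/7) - 28*(-1/98)*111 = 11/7 + (2/7)*111 = 11/7 + 222/7 = 233/7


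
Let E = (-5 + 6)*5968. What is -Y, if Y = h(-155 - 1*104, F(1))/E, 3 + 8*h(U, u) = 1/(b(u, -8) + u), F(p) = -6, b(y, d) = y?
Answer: 37/572928 ≈ 6.4581e-5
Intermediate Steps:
h(U, u) = -3/8 + 1/(16*u) (h(U, u) = -3/8 + 1/(8*(u + u)) = -3/8 + 1/(8*((2*u))) = -3/8 + (1/(2*u))/8 = -3/8 + 1/(16*u))
E = 5968 (E = 1*5968 = 5968)
Y = -37/572928 (Y = ((1/16)*(1 - 6*(-6))/(-6))/5968 = ((1/16)*(-1/6)*(1 + 36))*(1/5968) = ((1/16)*(-1/6)*37)*(1/5968) = -37/96*1/5968 = -37/572928 ≈ -6.4581e-5)
-Y = -1*(-37/572928) = 37/572928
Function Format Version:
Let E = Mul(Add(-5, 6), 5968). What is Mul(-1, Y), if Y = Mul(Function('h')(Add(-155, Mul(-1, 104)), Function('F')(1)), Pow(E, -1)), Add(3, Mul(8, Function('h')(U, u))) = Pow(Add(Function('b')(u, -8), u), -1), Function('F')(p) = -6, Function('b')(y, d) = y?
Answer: Rational(37, 572928) ≈ 6.4581e-5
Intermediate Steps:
Function('h')(U, u) = Add(Rational(-3, 8), Mul(Rational(1, 16), Pow(u, -1))) (Function('h')(U, u) = Add(Rational(-3, 8), Mul(Rational(1, 8), Pow(Add(u, u), -1))) = Add(Rational(-3, 8), Mul(Rational(1, 8), Pow(Mul(2, u), -1))) = Add(Rational(-3, 8), Mul(Rational(1, 8), Mul(Rational(1, 2), Pow(u, -1)))) = Add(Rational(-3, 8), Mul(Rational(1, 16), Pow(u, -1))))
E = 5968 (E = Mul(1, 5968) = 5968)
Y = Rational(-37, 572928) (Y = Mul(Mul(Rational(1, 16), Pow(-6, -1), Add(1, Mul(-6, -6))), Pow(5968, -1)) = Mul(Mul(Rational(1, 16), Rational(-1, 6), Add(1, 36)), Rational(1, 5968)) = Mul(Mul(Rational(1, 16), Rational(-1, 6), 37), Rational(1, 5968)) = Mul(Rational(-37, 96), Rational(1, 5968)) = Rational(-37, 572928) ≈ -6.4581e-5)
Mul(-1, Y) = Mul(-1, Rational(-37, 572928)) = Rational(37, 572928)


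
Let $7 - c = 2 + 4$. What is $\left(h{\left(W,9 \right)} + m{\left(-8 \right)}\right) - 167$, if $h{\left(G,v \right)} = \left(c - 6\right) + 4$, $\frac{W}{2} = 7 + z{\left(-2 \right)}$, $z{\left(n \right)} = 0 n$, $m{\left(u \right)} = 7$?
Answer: $-161$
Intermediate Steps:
$c = 1$ ($c = 7 - \left(2 + 4\right) = 7 - 6 = 1$)
$z{\left(n \right)} = 0$
$W = 14$ ($W = 2 \left(7 + 0\right) = 2 \cdot 7 = 14$)
$h{\left(G,v \right)} = -1$ ($h{\left(G,v \right)} = \left(1 - 6\right) + 4 = -5 + 4 = -1$)
$\left(h{\left(W,9 \right)} + m{\left(-8 \right)}\right) - 167 = \left(-1 + 7\right) - 167 = 6 - 167 = -161$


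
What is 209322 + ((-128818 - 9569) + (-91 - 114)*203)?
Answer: 29320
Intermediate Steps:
209322 + ((-128818 - 9569) + (-91 - 114)*203) = 209322 + (-138387 - 205*203) = 209322 + (-138387 - 41615) = 209322 - 180002 = 29320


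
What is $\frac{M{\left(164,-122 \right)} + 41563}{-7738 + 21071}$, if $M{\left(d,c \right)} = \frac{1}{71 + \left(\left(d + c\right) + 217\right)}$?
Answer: $\frac{13715791}{4399890} \approx 3.1173$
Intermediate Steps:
$M{\left(d,c \right)} = \frac{1}{288 + c + d}$ ($M{\left(d,c \right)} = \frac{1}{71 + \left(\left(c + d\right) + 217\right)} = \frac{1}{71 + \left(217 + c + d\right)} = \frac{1}{288 + c + d}$)
$\frac{M{\left(164,-122 \right)} + 41563}{-7738 + 21071} = \frac{\frac{1}{288 - 122 + 164} + 41563}{-7738 + 21071} = \frac{\frac{1}{330} + 41563}{13333} = \left(\frac{1}{330} + 41563\right) \frac{1}{13333} = \frac{13715791}{330} \cdot \frac{1}{13333} = \frac{13715791}{4399890}$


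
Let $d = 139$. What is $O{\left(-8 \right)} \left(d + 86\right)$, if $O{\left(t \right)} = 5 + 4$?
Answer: $2025$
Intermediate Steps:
$O{\left(t \right)} = 9$
$O{\left(-8 \right)} \left(d + 86\right) = 9 \left(139 + 86\right) = 9 \cdot 225 = 2025$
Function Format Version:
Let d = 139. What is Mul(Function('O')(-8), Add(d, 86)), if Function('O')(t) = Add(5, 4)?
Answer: 2025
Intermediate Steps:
Function('O')(t) = 9
Mul(Function('O')(-8), Add(d, 86)) = Mul(9, Add(139, 86)) = Mul(9, 225) = 2025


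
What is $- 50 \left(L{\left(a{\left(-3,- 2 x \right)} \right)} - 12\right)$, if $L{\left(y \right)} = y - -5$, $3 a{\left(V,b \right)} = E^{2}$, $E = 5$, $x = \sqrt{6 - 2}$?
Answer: $- \frac{200}{3} \approx -66.667$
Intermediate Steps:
$x = 2$ ($x = \sqrt{4} = 2$)
$a{\left(V,b \right)} = \frac{25}{3}$ ($a{\left(V,b \right)} = \frac{5^{2}}{3} = \frac{1}{3} \cdot 25 = \frac{25}{3}$)
$L{\left(y \right)} = 5 + y$ ($L{\left(y \right)} = y + 5 = 5 + y$)
$- 50 \left(L{\left(a{\left(-3,- 2 x \right)} \right)} - 12\right) = - 50 \left(\left(5 + \frac{25}{3}\right) - 12\right) = - 50 \left(\frac{40}{3} - 12\right) = \left(-50\right) \frac{4}{3} = - \frac{200}{3}$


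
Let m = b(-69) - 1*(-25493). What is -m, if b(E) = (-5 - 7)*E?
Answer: -26321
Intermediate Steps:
b(E) = -12*E
m = 26321 (m = -12*(-69) - 1*(-25493) = 828 + 25493 = 26321)
-m = -1*26321 = -26321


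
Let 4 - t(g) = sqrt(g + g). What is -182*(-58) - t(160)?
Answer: 10552 + 8*sqrt(5) ≈ 10570.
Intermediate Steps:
t(g) = 4 - sqrt(2)*sqrt(g) (t(g) = 4 - sqrt(g + g) = 4 - sqrt(2*g) = 4 - sqrt(2)*sqrt(g))
-182*(-58) - t(160) = -182*(-58) - (4 - sqrt(2)*sqrt(160)) = 10556 - (4 - sqrt(2)*4*sqrt(10)) = 10556 - (4 - 8*sqrt(5)) = 10556 + (-4 + 8*sqrt(5)) = 10552 + 8*sqrt(5)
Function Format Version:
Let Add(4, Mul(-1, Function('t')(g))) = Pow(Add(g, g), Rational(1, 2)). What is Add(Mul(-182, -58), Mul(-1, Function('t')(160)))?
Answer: Add(10552, Mul(8, Pow(5, Rational(1, 2)))) ≈ 10570.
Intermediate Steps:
Function('t')(g) = Add(4, Mul(-1, Pow(2, Rational(1, 2)), Pow(g, Rational(1, 2)))) (Function('t')(g) = Add(4, Mul(-1, Pow(Add(g, g), Rational(1, 2)))) = Add(4, Mul(-1, Pow(Mul(2, g), Rational(1, 2)))) = Add(4, Mul(-1, Mul(Pow(2, Rational(1, 2)), Pow(g, Rational(1, 2))))) = Add(4, Mul(-1, Pow(2, Rational(1, 2)), Pow(g, Rational(1, 2)))))
Add(Mul(-182, -58), Mul(-1, Function('t')(160))) = Add(Mul(-182, -58), Mul(-1, Add(4, Mul(-1, Pow(2, Rational(1, 2)), Pow(160, Rational(1, 2)))))) = Add(10556, Mul(-1, Add(4, Mul(-1, Pow(2, Rational(1, 2)), Mul(4, Pow(10, Rational(1, 2))))))) = Add(10556, Mul(-1, Add(4, Mul(-8, Pow(5, Rational(1, 2)))))) = Add(10556, Add(-4, Mul(8, Pow(5, Rational(1, 2))))) = Add(10552, Mul(8, Pow(5, Rational(1, 2))))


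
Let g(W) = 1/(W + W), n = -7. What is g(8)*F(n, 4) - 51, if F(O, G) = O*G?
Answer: -211/4 ≈ -52.750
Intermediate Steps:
F(O, G) = G*O
g(W) = 1/(2*W)
g(8)*F(n, 4) - 51 = ((1/2)/8)*(4*(-7)) - 51 = ((1/2)*(1/8))*(-28) - 51 = (1/16)*(-28) - 51 = -7/4 - 51 = -211/4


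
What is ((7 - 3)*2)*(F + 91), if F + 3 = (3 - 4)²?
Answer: 712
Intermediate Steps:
F = -2 (F = -3 + (3 - 4)² = -3 + (-1)² = -3 + 1 = -2)
((7 - 3)*2)*(F + 91) = ((7 - 3)*2)*(-2 + 91) = (4*2)*89 = 8*89 = 712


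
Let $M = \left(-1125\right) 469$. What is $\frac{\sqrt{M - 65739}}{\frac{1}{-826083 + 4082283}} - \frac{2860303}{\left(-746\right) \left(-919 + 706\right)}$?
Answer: $- \frac{2860303}{158898} + 6512400 i \sqrt{148341} \approx -18.001 + 2.5083 \cdot 10^{9} i$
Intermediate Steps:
$M = -527625$
$\frac{\sqrt{M - 65739}}{\frac{1}{-826083 + 4082283}} - \frac{2860303}{\left(-746\right) \left(-919 + 706\right)} = \frac{\sqrt{-527625 - 65739}}{\frac{1}{-826083 + 4082283}} - \frac{2860303}{\left(-746\right) \left(-919 + 706\right)} = \frac{\sqrt{-593364}}{\frac{1}{3256200}} - \frac{2860303}{\left(-746\right) \left(-213\right)} = 2 i \sqrt{148341} \frac{1}{\frac{1}{3256200}} - \frac{2860303}{158898} = 2 i \sqrt{148341} \cdot 3256200 - \frac{2860303}{158898} = 6512400 i \sqrt{148341} - \frac{2860303}{158898} = - \frac{2860303}{158898} + 6512400 i \sqrt{148341}$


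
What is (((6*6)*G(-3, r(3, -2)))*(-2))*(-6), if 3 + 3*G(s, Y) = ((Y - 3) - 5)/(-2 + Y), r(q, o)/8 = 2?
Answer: -2448/7 ≈ -349.71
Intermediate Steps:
r(q, o) = 16 (r(q, o) = 8*2 = 16)
G(s, Y) = -1 + (-8 + Y)/(3*(-2 + Y)) (G(s, Y) = -1 + (((Y - 3) - 5)/(-2 + Y))/3 = -1 + (((-3 + Y) - 5)/(-2 + Y))/3 = -1 + ((-8 + Y)/(-2 + Y))/3 = -1 + (-8 + Y)/(3*(-2 + Y)))
(((6*6)*G(-3, r(3, -2)))*(-2))*(-6) = (((6*6)*(2*(-1 - 1*16)/(3*(-2 + 16))))*(-2))*(-6) = ((36*((2/3)*(-1 - 16)/14))*(-2))*(-6) = ((36*((2/3)*(1/14)*(-17)))*(-2))*(-6) = ((36*(-17/21))*(-2))*(-6) = -204/7*(-2)*(-6) = (408/7)*(-6) = -2448/7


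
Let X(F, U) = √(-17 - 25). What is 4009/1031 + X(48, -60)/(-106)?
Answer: 4009/1031 - I*√42/106 ≈ 3.8885 - 0.061139*I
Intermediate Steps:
X(F, U) = I*√42 (X(F, U) = √(-42) = I*√42)
4009/1031 + X(48, -60)/(-106) = 4009/1031 + (I*√42)/(-106) = 4009*(1/1031) + (I*√42)*(-1/106) = 4009/1031 - I*√42/106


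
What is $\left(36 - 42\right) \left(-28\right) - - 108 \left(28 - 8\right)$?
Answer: $2328$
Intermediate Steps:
$\left(36 - 42\right) \left(-28\right) - - 108 \left(28 - 8\right) = \left(-6\right) \left(-28\right) - \left(-108\right) 20 = 168 - -2160 = 168 + 2160 = 2328$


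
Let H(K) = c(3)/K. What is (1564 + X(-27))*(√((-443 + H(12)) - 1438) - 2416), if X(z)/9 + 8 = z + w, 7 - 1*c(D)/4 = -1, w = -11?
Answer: -2778400 + 8050*I*√345/3 ≈ -2.7784e+6 + 49841.0*I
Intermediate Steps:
c(D) = 32 (c(D) = 28 - 4*(-1) = 28 + 4 = 32)
H(K) = 32/K
X(z) = -171 + 9*z (X(z) = -72 + 9*(z - 11) = -72 + 9*(-11 + z) = -72 + (-99 + 9*z) = -171 + 9*z)
(1564 + X(-27))*(√((-443 + H(12)) - 1438) - 2416) = (1564 + (-171 + 9*(-27)))*(√((-443 + 32/12) - 1438) - 2416) = (1564 + (-171 - 243))*(√((-443 + 32*(1/12)) - 1438) - 2416) = (1564 - 414)*(√((-443 + 8/3) - 1438) - 2416) = 1150*(√(-1321/3 - 1438) - 2416) = 1150*(√(-5635/3) - 2416) = 1150*(7*I*√345/3 - 2416) = 1150*(-2416 + 7*I*√345/3) = -2778400 + 8050*I*√345/3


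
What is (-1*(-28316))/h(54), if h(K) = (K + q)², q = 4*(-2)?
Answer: 7079/529 ≈ 13.382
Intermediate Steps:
q = -8
h(K) = (-8 + K)² (h(K) = (K - 8)² = (-8 + K)²)
(-1*(-28316))/h(54) = (-1*(-28316))/((-8 + 54)²) = 28316/(46²) = 28316/2116 = 28316*(1/2116) = 7079/529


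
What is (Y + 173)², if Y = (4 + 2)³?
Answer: 151321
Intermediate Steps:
Y = 216 (Y = 6³ = 216)
(Y + 173)² = (216 + 173)² = 389² = 151321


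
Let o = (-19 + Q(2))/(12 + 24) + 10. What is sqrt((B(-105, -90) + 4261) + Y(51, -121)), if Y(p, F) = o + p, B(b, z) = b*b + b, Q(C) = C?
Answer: sqrt(548695)/6 ≈ 123.46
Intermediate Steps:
o = 343/36 (o = (-19 + 2)/(12 + 24) + 10 = -17/36 + 10 = 343/36 ≈ 9.5278)
B(b, z) = b + b**2 (B(b, z) = b**2 + b = b + b**2)
Y(p, F) = 343/36 + p
sqrt((B(-105, -90) + 4261) + Y(51, -121)) = sqrt((-105*(1 - 105) + 4261) + (343/36 + 51)) = sqrt((-105*(-104) + 4261) + 2179/36) = sqrt((10920 + 4261) + 2179/36) = sqrt(15181 + 2179/36) = sqrt(548695/36) = sqrt(548695)/6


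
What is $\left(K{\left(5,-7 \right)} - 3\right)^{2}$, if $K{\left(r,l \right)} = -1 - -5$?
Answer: $1$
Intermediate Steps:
$K{\left(r,l \right)} = 4$ ($K{\left(r,l \right)} = -1 + 5 = 4$)
$\left(K{\left(5,-7 \right)} - 3\right)^{2} = \left(4 - 3\right)^{2} = 1^{2} = 1$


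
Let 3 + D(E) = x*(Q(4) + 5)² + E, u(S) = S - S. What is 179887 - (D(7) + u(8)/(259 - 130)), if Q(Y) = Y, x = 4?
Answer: 179559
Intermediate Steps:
u(S) = 0
D(E) = 321 + E (D(E) = -3 + (4*(4 + 5)² + E) = -3 + (4*9² + E) = -3 + (4*81 + E) = -3 + (324 + E) = 321 + E)
179887 - (D(7) + u(8)/(259 - 130)) = 179887 - ((321 + 7) + 0/(259 - 130)) = 179887 - (328 + 0/129) = 179887 - (328 + 0*(1/129)) = 179887 - (328 + 0) = 179887 - 1*328 = 179887 - 328 = 179559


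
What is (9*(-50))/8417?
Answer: -450/8417 ≈ -0.053463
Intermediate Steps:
(9*(-50))/8417 = -450*1/8417 = -450/8417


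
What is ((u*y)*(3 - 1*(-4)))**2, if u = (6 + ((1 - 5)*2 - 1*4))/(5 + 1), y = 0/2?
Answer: 0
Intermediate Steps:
y = 0 (y = 0*(1/2) = 0)
u = -1 (u = (6 + (-4*2 - 4))/6 = (6 + (-8 - 4))*(1/6) = (6 - 12)*(1/6) = -6*1/6 = -1)
((u*y)*(3 - 1*(-4)))**2 = ((-1*0)*(3 - 1*(-4)))**2 = (0*(3 + 4))**2 = (0*7)**2 = 0**2 = 0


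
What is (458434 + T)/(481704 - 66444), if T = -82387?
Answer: 41783/46140 ≈ 0.90557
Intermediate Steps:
(458434 + T)/(481704 - 66444) = (458434 - 82387)/(481704 - 66444) = 376047/415260 = 376047*(1/415260) = 41783/46140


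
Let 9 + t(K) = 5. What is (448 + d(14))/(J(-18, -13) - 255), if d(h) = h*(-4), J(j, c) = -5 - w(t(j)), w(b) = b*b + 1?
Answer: -392/277 ≈ -1.4152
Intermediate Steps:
t(K) = -4 (t(K) = -9 + 5 = -4)
w(b) = 1 + b² (w(b) = b² + 1 = 1 + b²)
J(j, c) = -22 (J(j, c) = -5 - (1 + (-4)²) = -5 - (1 + 16) = -5 - 1*17 = -5 - 17 = -22)
d(h) = -4*h
(448 + d(14))/(J(-18, -13) - 255) = (448 - 4*14)/(-22 - 255) = (448 - 56)/(-277) = 392*(-1/277) = -392/277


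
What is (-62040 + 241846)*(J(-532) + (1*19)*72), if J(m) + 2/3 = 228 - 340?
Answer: 677149396/3 ≈ 2.2572e+8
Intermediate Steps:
J(m) = -338/3 (J(m) = -2/3 + (228 - 340) = -2/3 - 112 = -338/3)
(-62040 + 241846)*(J(-532) + (1*19)*72) = (-62040 + 241846)*(-338/3 + (1*19)*72) = 179806*(-338/3 + 19*72) = 179806*(-338/3 + 1368) = 179806*(3766/3) = 677149396/3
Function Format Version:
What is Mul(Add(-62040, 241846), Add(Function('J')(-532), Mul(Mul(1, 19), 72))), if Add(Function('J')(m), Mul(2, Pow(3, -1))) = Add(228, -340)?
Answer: Rational(677149396, 3) ≈ 2.2572e+8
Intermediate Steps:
Function('J')(m) = Rational(-338, 3) (Function('J')(m) = Add(Rational(-2, 3), Add(228, -340)) = Add(Rational(-2, 3), -112) = Rational(-338, 3))
Mul(Add(-62040, 241846), Add(Function('J')(-532), Mul(Mul(1, 19), 72))) = Mul(Add(-62040, 241846), Add(Rational(-338, 3), Mul(Mul(1, 19), 72))) = Mul(179806, Add(Rational(-338, 3), Mul(19, 72))) = Mul(179806, Add(Rational(-338, 3), 1368)) = Mul(179806, Rational(3766, 3)) = Rational(677149396, 3)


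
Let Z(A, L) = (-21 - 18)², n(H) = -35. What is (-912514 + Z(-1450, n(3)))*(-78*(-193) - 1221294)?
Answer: 1098876196320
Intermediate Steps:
Z(A, L) = 1521 (Z(A, L) = (-39)² = 1521)
(-912514 + Z(-1450, n(3)))*(-78*(-193) - 1221294) = (-912514 + 1521)*(-78*(-193) - 1221294) = -910993*(15054 - 1221294) = -910993*(-1206240) = 1098876196320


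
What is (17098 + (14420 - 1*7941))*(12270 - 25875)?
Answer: -320765085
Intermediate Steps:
(17098 + (14420 - 1*7941))*(12270 - 25875) = (17098 + (14420 - 7941))*(-13605) = (17098 + 6479)*(-13605) = 23577*(-13605) = -320765085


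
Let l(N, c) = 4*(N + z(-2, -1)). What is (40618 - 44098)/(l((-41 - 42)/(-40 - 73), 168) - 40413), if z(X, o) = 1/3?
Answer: 1179720/13698559 ≈ 0.086120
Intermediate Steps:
z(X, o) = ⅓
l(N, c) = 4/3 + 4*N (l(N, c) = 4*(N + ⅓) = 4*(⅓ + N) = 4/3 + 4*N)
(40618 - 44098)/(l((-41 - 42)/(-40 - 73), 168) - 40413) = (40618 - 44098)/((4/3 + 4*((-41 - 42)/(-40 - 73))) - 40413) = -3480/((4/3 + 4*(-83/(-113))) - 40413) = -3480/((4/3 + 4*(-83*(-1/113))) - 40413) = -3480/((4/3 + 4*(83/113)) - 40413) = -3480/((4/3 + 332/113) - 40413) = -3480/(1448/339 - 40413) = -3480/(-13698559/339) = -3480*(-339/13698559) = 1179720/13698559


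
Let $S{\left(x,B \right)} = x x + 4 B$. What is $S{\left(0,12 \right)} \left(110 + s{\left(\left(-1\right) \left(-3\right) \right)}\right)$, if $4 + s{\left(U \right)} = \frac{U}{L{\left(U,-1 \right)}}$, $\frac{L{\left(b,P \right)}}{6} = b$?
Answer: $5096$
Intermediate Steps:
$L{\left(b,P \right)} = 6 b$
$s{\left(U \right)} = - \frac{23}{6}$ ($s{\left(U \right)} = -4 + \frac{U}{6 U} = -4 + U \frac{1}{6 U} = -4 + \frac{1}{6} = - \frac{23}{6}$)
$S{\left(x,B \right)} = x^{2} + 4 B$
$S{\left(0,12 \right)} \left(110 + s{\left(\left(-1\right) \left(-3\right) \right)}\right) = \left(0^{2} + 4 \cdot 12\right) \left(110 - \frac{23}{6}\right) = \left(0 + 48\right) \frac{637}{6} = 48 \cdot \frac{637}{6} = 5096$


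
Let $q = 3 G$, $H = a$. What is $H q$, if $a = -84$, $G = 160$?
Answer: $-40320$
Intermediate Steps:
$H = -84$
$q = 480$ ($q = 3 \cdot 160 = 480$)
$H q = \left(-84\right) 480 = -40320$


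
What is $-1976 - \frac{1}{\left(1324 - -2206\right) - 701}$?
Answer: $- \frac{5590105}{2829} \approx -1976.0$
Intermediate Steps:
$-1976 - \frac{1}{\left(1324 - -2206\right) - 701} = -1976 - \frac{1}{\left(1324 + 2206\right) - 701} = -1976 - \frac{1}{3530 - 701} = -1976 - \frac{1}{2829} = - \frac{5590105}{2829}$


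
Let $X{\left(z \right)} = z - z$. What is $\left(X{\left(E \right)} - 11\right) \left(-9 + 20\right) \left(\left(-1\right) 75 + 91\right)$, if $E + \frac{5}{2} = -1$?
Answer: $-1936$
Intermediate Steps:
$E = - \frac{7}{2}$ ($E = - \frac{5}{2} - 1 = - \frac{7}{2} \approx -3.5$)
$X{\left(z \right)} = 0$
$\left(X{\left(E \right)} - 11\right) \left(-9 + 20\right) \left(\left(-1\right) 75 + 91\right) = \left(0 - 11\right) \left(-9 + 20\right) \left(\left(-1\right) 75 + 91\right) = \left(0 - 11\right) 11 \left(-75 + 91\right) = - 11 \cdot 11 \cdot 16 = \left(-11\right) 176 = -1936$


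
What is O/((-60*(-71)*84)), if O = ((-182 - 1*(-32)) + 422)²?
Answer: 4624/22365 ≈ 0.20675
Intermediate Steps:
O = 73984 (O = ((-182 + 32) + 422)² = (-150 + 422)² = 272² = 73984)
O/((-60*(-71)*84)) = 73984/((-60*(-71)*84)) = 73984/((4260*84)) = 73984/357840 = 73984*(1/357840) = 4624/22365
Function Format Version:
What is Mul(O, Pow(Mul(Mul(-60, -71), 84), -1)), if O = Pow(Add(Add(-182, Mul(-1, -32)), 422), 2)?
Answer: Rational(4624, 22365) ≈ 0.20675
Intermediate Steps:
O = 73984 (O = Pow(Add(Add(-182, 32), 422), 2) = Pow(Add(-150, 422), 2) = Pow(272, 2) = 73984)
Mul(O, Pow(Mul(Mul(-60, -71), 84), -1)) = Mul(73984, Pow(Mul(Mul(-60, -71), 84), -1)) = Mul(73984, Pow(Mul(4260, 84), -1)) = Mul(73984, Pow(357840, -1)) = Mul(73984, Rational(1, 357840)) = Rational(4624, 22365)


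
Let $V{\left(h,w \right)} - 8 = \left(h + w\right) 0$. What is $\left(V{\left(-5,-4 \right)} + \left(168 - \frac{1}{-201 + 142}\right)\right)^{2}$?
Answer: $\frac{107848225}{3481} \approx 30982.0$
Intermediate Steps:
$V{\left(h,w \right)} = 8$ ($V{\left(h,w \right)} = 8 + \left(h + w\right) 0 = 8 + 0 = 8$)
$\left(V{\left(-5,-4 \right)} + \left(168 - \frac{1}{-201 + 142}\right)\right)^{2} = \left(8 + \left(168 - \frac{1}{-201 + 142}\right)\right)^{2} = \left(8 + \left(168 - \frac{1}{-59}\right)\right)^{2} = \left(8 + \left(168 - - \frac{1}{59}\right)\right)^{2} = \left(8 + \left(168 + \frac{1}{59}\right)\right)^{2} = \left(8 + \frac{9913}{59}\right)^{2} = \left(\frac{10385}{59}\right)^{2} = \frac{107848225}{3481}$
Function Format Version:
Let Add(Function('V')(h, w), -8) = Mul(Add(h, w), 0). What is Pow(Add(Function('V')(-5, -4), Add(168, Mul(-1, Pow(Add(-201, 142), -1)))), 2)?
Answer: Rational(107848225, 3481) ≈ 30982.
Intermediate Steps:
Function('V')(h, w) = 8 (Function('V')(h, w) = Add(8, Mul(Add(h, w), 0)) = Add(8, 0) = 8)
Pow(Add(Function('V')(-5, -4), Add(168, Mul(-1, Pow(Add(-201, 142), -1)))), 2) = Pow(Add(8, Add(168, Mul(-1, Pow(Add(-201, 142), -1)))), 2) = Pow(Add(8, Add(168, Mul(-1, Pow(-59, -1)))), 2) = Pow(Add(8, Add(168, Mul(-1, Rational(-1, 59)))), 2) = Pow(Add(8, Add(168, Rational(1, 59))), 2) = Pow(Add(8, Rational(9913, 59)), 2) = Pow(Rational(10385, 59), 2) = Rational(107848225, 3481)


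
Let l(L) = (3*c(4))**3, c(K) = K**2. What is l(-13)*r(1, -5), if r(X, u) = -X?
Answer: -110592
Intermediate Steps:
l(L) = 110592 (l(L) = (3*4**2)**3 = (3*16)**3 = 48**3 = 110592)
l(-13)*r(1, -5) = 110592*(-1*1) = 110592*(-1) = -110592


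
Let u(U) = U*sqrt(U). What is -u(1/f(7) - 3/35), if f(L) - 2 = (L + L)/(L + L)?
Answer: -26*sqrt(2730)/11025 ≈ -0.12322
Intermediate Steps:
f(L) = 3 (f(L) = 2 + (L + L)/(L + L) = 2 + (2*L)/((2*L)) = 2 + (2*L)*(1/(2*L)) = 2 + 1 = 3)
u(U) = U**(3/2)
-u(1/f(7) - 3/35) = -(1/3 - 3/35)**(3/2) = -(26/105)**(3/2) = -26*sqrt(2730)/11025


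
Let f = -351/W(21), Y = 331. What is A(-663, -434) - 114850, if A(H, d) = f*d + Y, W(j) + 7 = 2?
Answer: -724929/5 ≈ -1.4499e+5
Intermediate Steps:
W(j) = -5 (W(j) = -7 + 2 = -5)
f = 351/5 (f = -351/(-5) = -351*(-⅕) = 351/5 ≈ 70.200)
A(H, d) = 331 + 351*d/5 (A(H, d) = 351*d/5 + 331 = 331 + 351*d/5)
A(-663, -434) - 114850 = (331 + (351/5)*(-434)) - 114850 = (331 - 152334/5) - 114850 = -150679/5 - 114850 = -724929/5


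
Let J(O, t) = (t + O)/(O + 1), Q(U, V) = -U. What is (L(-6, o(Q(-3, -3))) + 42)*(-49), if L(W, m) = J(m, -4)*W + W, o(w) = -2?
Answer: 0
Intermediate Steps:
J(O, t) = (O + t)/(1 + O)
L(W, m) = W + W*(-4 + m)/(1 + m) (L(W, m) = ((m - 4)/(1 + m))*W + W = ((-4 + m)/(1 + m))*W + W = W*(-4 + m)/(1 + m) + W = W + W*(-4 + m)/(1 + m))
(L(-6, o(Q(-3, -3))) + 42)*(-49) = (-6*(-3 + 2*(-2))/(1 - 2) + 42)*(-49) = (-6*(-3 - 4)/(-1) + 42)*(-49) = (-6*(-1)*(-7) + 42)*(-49) = (-42 + 42)*(-49) = 0*(-49) = 0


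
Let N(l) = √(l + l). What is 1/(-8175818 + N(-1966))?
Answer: -4087909/33421999986528 - I*√983/33421999986528 ≈ -1.2231e-7 - 9.3809e-13*I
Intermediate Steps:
N(l) = √2*√l (N(l) = √(2*l) = √2*√l)
1/(-8175818 + N(-1966)) = 1/(-8175818 + √2*√(-1966)) = 1/(-8175818 + √2*(I*√1966)) = 1/(-8175818 + 2*I*√983)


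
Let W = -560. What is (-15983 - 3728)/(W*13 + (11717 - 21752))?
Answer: 19711/17315 ≈ 1.1384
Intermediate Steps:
(-15983 - 3728)/(W*13 + (11717 - 21752)) = (-15983 - 3728)/(-560*13 + (11717 - 21752)) = -19711/(-7280 - 10035) = -19711/(-17315) = -19711*(-1/17315) = 19711/17315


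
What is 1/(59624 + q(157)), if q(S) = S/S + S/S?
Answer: 1/59626 ≈ 1.6771e-5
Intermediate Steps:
q(S) = 2 (q(S) = 1 + 1 = 2)
1/(59624 + q(157)) = 1/(59624 + 2) = 1/59626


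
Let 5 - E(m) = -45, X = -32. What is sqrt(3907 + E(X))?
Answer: sqrt(3957) ≈ 62.905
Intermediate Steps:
E(m) = 50 (E(m) = 5 - 1*(-45) = 5 + 45 = 50)
sqrt(3907 + E(X)) = sqrt(3907 + 50) = sqrt(3957)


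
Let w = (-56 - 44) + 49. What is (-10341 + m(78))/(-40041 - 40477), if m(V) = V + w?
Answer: 5157/40259 ≈ 0.12810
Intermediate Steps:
w = -51 (w = -100 + 49 = -51)
m(V) = -51 + V (m(V) = V - 51 = -51 + V)
(-10341 + m(78))/(-40041 - 40477) = (-10341 + (-51 + 78))/(-40041 - 40477) = (-10341 + 27)/(-80518) = -10314*(-1/80518) = 5157/40259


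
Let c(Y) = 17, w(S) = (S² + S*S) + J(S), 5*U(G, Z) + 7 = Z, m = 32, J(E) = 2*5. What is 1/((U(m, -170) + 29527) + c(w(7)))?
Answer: 5/147543 ≈ 3.3888e-5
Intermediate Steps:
J(E) = 10
U(G, Z) = -7/5 + Z/5
w(S) = 10 + 2*S² (w(S) = (S² + S*S) + 10 = (S² + S²) + 10 = 2*S² + 10 = 10 + 2*S²)
1/((U(m, -170) + 29527) + c(w(7))) = 1/(((-7/5 + (⅕)*(-170)) + 29527) + 17) = 1/(((-7/5 - 34) + 29527) + 17) = 1/((-177/5 + 29527) + 17) = 1/(147458/5 + 17) = 1/(147543/5) = 5/147543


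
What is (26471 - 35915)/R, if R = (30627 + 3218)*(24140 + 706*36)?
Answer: -2361/419305705 ≈ -5.6307e-6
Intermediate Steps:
R = 1677222820 (R = 33845*(24140 + 25416) = 33845*49556 = 1677222820)
(26471 - 35915)/R = (26471 - 35915)/1677222820 = -9444*1/1677222820 = -2361/419305705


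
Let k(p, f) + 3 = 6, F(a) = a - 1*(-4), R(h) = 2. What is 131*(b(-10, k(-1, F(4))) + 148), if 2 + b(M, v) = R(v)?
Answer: 19388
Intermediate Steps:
F(a) = 4 + a (F(a) = a + 4 = 4 + a)
k(p, f) = 3 (k(p, f) = -3 + 6 = 3)
b(M, v) = 0 (b(M, v) = -2 + 2 = 0)
131*(b(-10, k(-1, F(4))) + 148) = 131*(0 + 148) = 131*148 = 19388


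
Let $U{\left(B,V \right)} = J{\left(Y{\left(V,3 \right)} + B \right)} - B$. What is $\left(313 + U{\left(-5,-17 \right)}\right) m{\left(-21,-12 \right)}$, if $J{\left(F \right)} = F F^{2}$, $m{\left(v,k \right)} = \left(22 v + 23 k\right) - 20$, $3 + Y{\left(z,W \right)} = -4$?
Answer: $1068780$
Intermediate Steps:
$Y{\left(z,W \right)} = -7$ ($Y{\left(z,W \right)} = -3 - 4 = -7$)
$m{\left(v,k \right)} = -20 + 22 v + 23 k$
$J{\left(F \right)} = F^{3}$
$U{\left(B,V \right)} = \left(-7 + B\right)^{3} - B$
$\left(313 + U{\left(-5,-17 \right)}\right) m{\left(-21,-12 \right)} = \left(313 + \left(\left(-7 - 5\right)^{3} - -5\right)\right) \left(-20 + 22 \left(-21\right) + 23 \left(-12\right)\right) = \left(313 + \left(\left(-12\right)^{3} + 5\right)\right) \left(-20 - 462 - 276\right) = \left(313 + \left(-1728 + 5\right)\right) \left(-758\right) = \left(313 - 1723\right) \left(-758\right) = \left(-1410\right) \left(-758\right) = 1068780$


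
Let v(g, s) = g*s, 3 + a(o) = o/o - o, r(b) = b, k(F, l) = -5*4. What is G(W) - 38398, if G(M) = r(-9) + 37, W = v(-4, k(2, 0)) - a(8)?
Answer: -38370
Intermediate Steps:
k(F, l) = -20
a(o) = -2 - o (a(o) = -3 + (o/o - o) = -3 + (1 - o) = -2 - o)
W = 90 (W = -4*(-20) - (-2 - 1*8) = 80 - (-2 - 8) = 80 - 1*(-10) = 80 + 10 = 90)
G(M) = 28 (G(M) = -9 + 37 = 28)
G(W) - 38398 = 28 - 38398 = -38370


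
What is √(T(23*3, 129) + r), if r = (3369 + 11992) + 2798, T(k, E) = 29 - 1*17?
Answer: 3*√2019 ≈ 134.80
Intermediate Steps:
T(k, E) = 12 (T(k, E) = 29 - 17 = 12)
r = 18159 (r = 15361 + 2798 = 18159)
√(T(23*3, 129) + r) = √(12 + 18159) = √18171 = 3*√2019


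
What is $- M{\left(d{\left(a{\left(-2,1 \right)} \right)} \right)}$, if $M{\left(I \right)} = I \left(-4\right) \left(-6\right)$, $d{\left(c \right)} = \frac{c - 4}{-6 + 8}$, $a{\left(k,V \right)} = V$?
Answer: $36$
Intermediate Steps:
$d{\left(c \right)} = -2 + \frac{c}{2}$ ($d{\left(c \right)} = \frac{-4 + c}{2} = \left(-4 + c\right) \frac{1}{2} = -2 + \frac{c}{2}$)
$M{\left(I \right)} = 24 I$ ($M{\left(I \right)} = - 4 I \left(-6\right) = 24 I$)
$- M{\left(d{\left(a{\left(-2,1 \right)} \right)} \right)} = - 24 \left(-2 + \frac{1}{2} \cdot 1\right) = - 24 \left(-2 + \frac{1}{2}\right) = - \frac{24 \left(-3\right)}{2} = \left(-1\right) \left(-36\right) = 36$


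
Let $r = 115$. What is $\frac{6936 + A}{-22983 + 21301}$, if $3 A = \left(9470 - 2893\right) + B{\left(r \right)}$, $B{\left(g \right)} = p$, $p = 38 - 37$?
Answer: $- \frac{13693}{2523} \approx -5.4273$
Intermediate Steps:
$p = 1$
$B{\left(g \right)} = 1$
$A = \frac{6578}{3}$ ($A = \frac{\left(9470 - 2893\right) + 1}{3} = \frac{6577 + 1}{3} = \frac{1}{3} \cdot 6578 = \frac{6578}{3} \approx 2192.7$)
$\frac{6936 + A}{-22983 + 21301} = \frac{6936 + \frac{6578}{3}}{-22983 + 21301} = \frac{27386}{3 \left(-1682\right)} = \frac{27386}{3} \left(- \frac{1}{1682}\right) = - \frac{13693}{2523}$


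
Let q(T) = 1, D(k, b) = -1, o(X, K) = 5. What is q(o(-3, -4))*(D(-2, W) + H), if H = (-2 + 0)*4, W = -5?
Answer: -9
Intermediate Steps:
H = -8 (H = -2*4 = -8)
q(o(-3, -4))*(D(-2, W) + H) = 1*(-1 - 8) = 1*(-9) = -9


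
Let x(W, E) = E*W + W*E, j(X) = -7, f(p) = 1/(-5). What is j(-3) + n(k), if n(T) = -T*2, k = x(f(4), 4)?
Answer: -19/5 ≈ -3.8000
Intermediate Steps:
f(p) = -⅕
x(W, E) = 2*E*W (x(W, E) = E*W + E*W = 2*E*W)
k = -8/5 (k = 2*4*(-⅕) = -8/5 ≈ -1.6000)
n(T) = -2*T
j(-3) + n(k) = -7 - 2*(-8/5) = -7 + 16/5 = -19/5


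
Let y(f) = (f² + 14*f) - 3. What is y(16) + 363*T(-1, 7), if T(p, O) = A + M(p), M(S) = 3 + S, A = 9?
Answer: 4470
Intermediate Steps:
T(p, O) = 12 + p (T(p, O) = 9 + (3 + p) = 12 + p)
y(f) = -3 + f² + 14*f
y(16) + 363*T(-1, 7) = (-3 + 16² + 14*16) + 363*(12 - 1) = (-3 + 256 + 224) + 363*11 = 477 + 3993 = 4470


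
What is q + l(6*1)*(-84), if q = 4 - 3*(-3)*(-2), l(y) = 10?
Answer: -854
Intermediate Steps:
q = -14 (q = 4 + 9*(-2) = 4 - 18 = -14)
q + l(6*1)*(-84) = -14 + 10*(-84) = -14 - 840 = -854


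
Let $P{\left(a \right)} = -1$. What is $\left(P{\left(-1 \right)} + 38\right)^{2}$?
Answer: $1369$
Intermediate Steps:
$\left(P{\left(-1 \right)} + 38\right)^{2} = \left(-1 + 38\right)^{2} = 37^{2} = 1369$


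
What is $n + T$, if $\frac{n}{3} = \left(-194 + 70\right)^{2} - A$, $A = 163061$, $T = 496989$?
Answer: $53934$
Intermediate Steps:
$n = -443055$ ($n = 3 \left(\left(-194 + 70\right)^{2} - 163061\right) = 3 \left(\left(-124\right)^{2} - 163061\right) = 3 \left(15376 - 163061\right) = 3 \left(-147685\right) = -443055$)
$n + T = -443055 + 496989 = 53934$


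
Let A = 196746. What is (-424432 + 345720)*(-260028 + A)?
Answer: 4981052784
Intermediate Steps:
(-424432 + 345720)*(-260028 + A) = (-424432 + 345720)*(-260028 + 196746) = -78712*(-63282) = 4981052784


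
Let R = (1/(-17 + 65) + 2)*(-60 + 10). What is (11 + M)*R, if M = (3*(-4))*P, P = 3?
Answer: 60625/24 ≈ 2526.0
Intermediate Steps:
M = -36 (M = (3*(-4))*3 = -12*3 = -36)
R = -2425/24 (R = (1/48 + 2)*(-50) = (97/48)*(-50) = -2425/24 ≈ -101.04)
(11 + M)*R = (11 - 36)*(-2425/24) = -25*(-2425/24) = 60625/24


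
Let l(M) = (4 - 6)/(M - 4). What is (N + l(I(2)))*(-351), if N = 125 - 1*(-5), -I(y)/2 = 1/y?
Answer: -228852/5 ≈ -45770.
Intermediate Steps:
I(y) = -2/y
l(M) = -2/(-4 + M)
N = 130 (N = 125 + 5 = 130)
(N + l(I(2)))*(-351) = (130 - 2/(-4 - 2/2))*(-351) = (130 - 2/(-4 - 2*½))*(-351) = (130 - 2/(-4 - 1))*(-351) = (130 - 2/(-5))*(-351) = (130 - 2*(-⅕))*(-351) = (130 + ⅖)*(-351) = (652/5)*(-351) = -228852/5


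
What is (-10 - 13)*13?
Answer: -299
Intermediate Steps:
(-10 - 13)*13 = -23*13 = -299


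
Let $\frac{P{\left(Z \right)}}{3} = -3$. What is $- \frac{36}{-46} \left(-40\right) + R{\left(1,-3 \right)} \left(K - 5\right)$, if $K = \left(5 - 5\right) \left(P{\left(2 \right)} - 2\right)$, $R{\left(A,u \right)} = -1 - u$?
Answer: $- \frac{950}{23} \approx -41.304$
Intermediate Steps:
$P{\left(Z \right)} = -9$ ($P{\left(Z \right)} = 3 \left(-3\right) = -9$)
$K = 0$ ($K = \left(5 - 5\right) \left(-9 - 2\right) = 0 \left(-11\right) = 0$)
$- \frac{36}{-46} \left(-40\right) + R{\left(1,-3 \right)} \left(K - 5\right) = - \frac{36}{-46} \left(-40\right) + \left(-1 - -3\right) \left(0 - 5\right) = \left(-36\right) \left(- \frac{1}{46}\right) \left(-40\right) + \left(-1 + 3\right) \left(-5\right) = \frac{18}{23} \left(-40\right) + 2 \left(-5\right) = - \frac{720}{23} - 10 = - \frac{950}{23}$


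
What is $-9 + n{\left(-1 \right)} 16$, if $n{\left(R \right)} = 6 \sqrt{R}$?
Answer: $-9 + 96 i \approx -9.0 + 96.0 i$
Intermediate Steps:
$-9 + n{\left(-1 \right)} 16 = -9 + 6 \sqrt{-1} \cdot 16 = -9 + 6 i 16 = -9 + 96 i$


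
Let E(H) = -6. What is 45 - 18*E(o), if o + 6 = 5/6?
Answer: 153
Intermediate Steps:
o = -31/6 (o = -6 + 5/6 = -31/6 ≈ -5.1667)
45 - 18*E(o) = 45 - 18*(-6) = 45 + 108 = 153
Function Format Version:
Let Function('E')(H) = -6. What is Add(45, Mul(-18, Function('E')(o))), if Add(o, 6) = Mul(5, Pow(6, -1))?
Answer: 153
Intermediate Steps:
o = Rational(-31, 6) (o = Add(-6, Mul(5, Pow(6, -1))) = Add(-6, Mul(5, Rational(1, 6))) = Add(-6, Rational(5, 6)) = Rational(-31, 6) ≈ -5.1667)
Add(45, Mul(-18, Function('E')(o))) = Add(45, Mul(-18, -6)) = Add(45, 108) = 153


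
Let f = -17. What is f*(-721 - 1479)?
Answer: 37400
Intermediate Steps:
f*(-721 - 1479) = -17*(-721 - 1479) = -17*(-2200) = 37400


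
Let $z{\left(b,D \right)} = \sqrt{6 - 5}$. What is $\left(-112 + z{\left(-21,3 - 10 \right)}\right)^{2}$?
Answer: $12321$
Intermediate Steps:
$z{\left(b,D \right)} = 1$ ($z{\left(b,D \right)} = \sqrt{1} = 1$)
$\left(-112 + z{\left(-21,3 - 10 \right)}\right)^{2} = \left(-112 + 1\right)^{2} = \left(-111\right)^{2} = 12321$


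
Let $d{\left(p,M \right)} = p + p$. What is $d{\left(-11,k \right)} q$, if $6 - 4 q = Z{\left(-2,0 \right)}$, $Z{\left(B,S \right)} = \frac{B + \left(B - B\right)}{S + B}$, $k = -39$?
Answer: $- \frac{55}{2} \approx -27.5$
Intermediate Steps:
$d{\left(p,M \right)} = 2 p$
$Z{\left(B,S \right)} = \frac{B}{B + S}$ ($Z{\left(B,S \right)} = \frac{B + 0}{B + S} = \frac{B}{B + S}$)
$q = \frac{5}{4}$ ($q = \frac{3}{2} - \frac{\left(-2\right) \frac{1}{-2 + 0}}{4} = \frac{3}{2} - \frac{\left(-2\right) \frac{1}{-2}}{4} = \frac{3}{2} - \frac{\left(-2\right) \left(- \frac{1}{2}\right)}{4} = \frac{3}{2} - \frac{1}{4} = \frac{5}{4} \approx 1.25$)
$d{\left(-11,k \right)} q = 2 \left(-11\right) \frac{5}{4} = \left(-22\right) \frac{5}{4} = - \frac{55}{2}$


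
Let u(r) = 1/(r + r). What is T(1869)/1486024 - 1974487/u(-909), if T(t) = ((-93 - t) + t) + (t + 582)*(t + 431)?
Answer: 5334257562329991/1486024 ≈ 3.5896e+9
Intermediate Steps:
u(r) = 1/(2*r)
T(t) = -93 + (431 + t)*(582 + t) (T(t) = -93 + (582 + t)*(431 + t) = -93 + (431 + t)*(582 + t))
T(1869)/1486024 - 1974487/u(-909) = (250749 + 1869² + 1013*1869)/1486024 - 1974487/((½)/(-909)) = (250749 + 3493161 + 1893297)*(1/1486024) - 1974487/((½)*(-1/909)) = 5637207*(1/1486024) - 1974487/(-1/1818) = 5637207/1486024 - 1974487*(-1818) = 5637207/1486024 + 3589617366 = 5334257562329991/1486024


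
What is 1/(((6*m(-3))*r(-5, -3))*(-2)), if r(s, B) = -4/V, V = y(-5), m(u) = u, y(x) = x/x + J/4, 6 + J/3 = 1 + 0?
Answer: 11/576 ≈ 0.019097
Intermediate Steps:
J = -15 (J = -18 + 3*(1 + 0) = -18 + 3*1 = -18 + 3 = -15)
y(x) = -11/4 (y(x) = x/x - 15/4 = 1 - 15*¼ = 1 - 15/4 = -11/4)
V = -11/4 ≈ -2.7500
r(s, B) = 16/11 (r(s, B) = -4/(-11/4) = -4*(-4/11) = 16/11)
1/(((6*m(-3))*r(-5, -3))*(-2)) = 1/(((6*(-3))*(16/11))*(-2)) = 1/(-18*16/11*(-2)) = 1/(-288/11*(-2)) = 1/(576/11) = 11/576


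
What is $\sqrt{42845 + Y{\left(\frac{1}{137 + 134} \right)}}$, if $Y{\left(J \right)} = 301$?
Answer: $3 \sqrt{4794} \approx 207.72$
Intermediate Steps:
$\sqrt{42845 + Y{\left(\frac{1}{137 + 134} \right)}} = \sqrt{42845 + 301} = \sqrt{43146} = 3 \sqrt{4794}$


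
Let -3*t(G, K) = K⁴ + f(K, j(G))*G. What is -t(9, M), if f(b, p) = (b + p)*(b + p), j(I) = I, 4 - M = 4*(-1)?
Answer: 6697/3 ≈ 2232.3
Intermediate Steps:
M = 8 (M = 4 - 4*(-1) = 4 - 1*(-4) = 4 + 4 = 8)
f(b, p) = (b + p)²
t(G, K) = -K⁴/3 - G*(G + K)²/3 (t(G, K) = -(K⁴ + (K + G)²*G)/3 = -(K⁴ + (G + K)²*G)/3 = -(K⁴ + G*(G + K)²)/3 = -K⁴/3 - G*(G + K)²/3)
-t(9, M) = -(-⅓*8⁴ - ⅓*9*(9 + 8)²) = -(-⅓*4096 - ⅓*9*17²) = -(-4096/3 - ⅓*9*289) = -(-4096/3 - 867) = -1*(-6697/3) = 6697/3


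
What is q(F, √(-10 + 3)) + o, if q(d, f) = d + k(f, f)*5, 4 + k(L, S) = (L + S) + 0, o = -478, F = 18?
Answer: -480 + 10*I*√7 ≈ -480.0 + 26.458*I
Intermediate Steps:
k(L, S) = -4 + L + S (k(L, S) = -4 + ((L + S) + 0) = -4 + (L + S) = -4 + L + S)
q(d, f) = -20 + d + 10*f (q(d, f) = d + (-4 + f + f)*5 = d + (-4 + 2*f)*5 = d + (-20 + 10*f) = -20 + d + 10*f)
q(F, √(-10 + 3)) + o = (-20 + 18 + 10*√(-10 + 3)) - 478 = (-20 + 18 + 10*√(-7)) - 478 = (-20 + 18 + 10*(I*√7)) - 478 = (-20 + 18 + 10*I*√7) - 478 = (-2 + 10*I*√7) - 478 = -480 + 10*I*√7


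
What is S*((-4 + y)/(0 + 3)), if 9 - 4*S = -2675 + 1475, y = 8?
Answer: 403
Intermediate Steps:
S = 1209/4 (S = 9/4 - (-2675 + 1475)/4 = 9/4 - ¼*(-1200) = 9/4 + 300 = 1209/4 ≈ 302.25)
S*((-4 + y)/(0 + 3)) = 1209*((-4 + 8)/(0 + 3))/4 = 1209*(4/3)/4 = 1209*(4*(⅓))/4 = (1209/4)*(4/3) = 403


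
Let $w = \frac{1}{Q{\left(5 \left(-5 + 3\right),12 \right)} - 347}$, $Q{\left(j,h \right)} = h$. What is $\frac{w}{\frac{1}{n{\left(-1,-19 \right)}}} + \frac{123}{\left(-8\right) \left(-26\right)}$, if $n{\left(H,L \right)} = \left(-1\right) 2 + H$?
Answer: $\frac{41829}{69680} \approx 0.6003$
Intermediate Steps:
$n{\left(H,L \right)} = -2 + H$
$w = - \frac{1}{335}$ ($w = \frac{1}{12 - 347} = \frac{1}{-335} = - \frac{1}{335} \approx -0.0029851$)
$\frac{w}{\frac{1}{n{\left(-1,-19 \right)}}} + \frac{123}{\left(-8\right) \left(-26\right)} = - \frac{1}{335 \frac{1}{-2 - 1}} + \frac{123}{\left(-8\right) \left(-26\right)} = - \frac{1}{335 \frac{1}{-3}} + \frac{123}{208} = - \frac{1}{335 \left(- \frac{1}{3}\right)} + 123 \cdot \frac{1}{208} = \left(- \frac{1}{335}\right) \left(-3\right) + \frac{123}{208} = \frac{3}{335} + \frac{123}{208} = \frac{41829}{69680}$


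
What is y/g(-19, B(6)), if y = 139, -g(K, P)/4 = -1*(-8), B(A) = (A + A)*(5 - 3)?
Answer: -139/32 ≈ -4.3438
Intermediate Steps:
B(A) = 4*A (B(A) = (2*A)*2 = 4*A)
g(K, P) = -32 (g(K, P) = -(-4)*(-8) = -4*8 = -32)
y/g(-19, B(6)) = 139/(-32) = 139*(-1/32) = -139/32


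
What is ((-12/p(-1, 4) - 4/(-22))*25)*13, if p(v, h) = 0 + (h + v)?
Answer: -13650/11 ≈ -1240.9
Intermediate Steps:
p(v, h) = h + v
((-12/p(-1, 4) - 4/(-22))*25)*13 = ((-12/(4 - 1) - 4/(-22))*25)*13 = ((-12/3 - 4*(-1/22))*25)*13 = ((-12*⅓ + 2/11)*25)*13 = ((-4 + 2/11)*25)*13 = -42/11*25*13 = -1050/11*13 = -13650/11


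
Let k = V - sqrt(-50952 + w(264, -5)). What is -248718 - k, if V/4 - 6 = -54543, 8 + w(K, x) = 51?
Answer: -30570 + I*sqrt(50909) ≈ -30570.0 + 225.63*I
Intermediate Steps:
w(K, x) = 43 (w(K, x) = -8 + 51 = 43)
V = -218148 (V = 24 + 4*(-54543) = 24 - 218172 = -218148)
k = -218148 - I*sqrt(50909) (k = -218148 - sqrt(-50952 + 43) = -218148 - sqrt(-50909) = -218148 - I*sqrt(50909) ≈ -2.1815e+5 - 225.63*I)
-248718 - k = -248718 - (-218148 - I*sqrt(50909)) = -248718 + (218148 + I*sqrt(50909)) = -30570 + I*sqrt(50909)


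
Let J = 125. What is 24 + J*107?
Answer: 13399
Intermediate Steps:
24 + J*107 = 24 + 125*107 = 24 + 13375 = 13399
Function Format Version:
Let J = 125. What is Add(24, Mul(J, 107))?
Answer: 13399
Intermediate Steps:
Add(24, Mul(J, 107)) = Add(24, Mul(125, 107)) = Add(24, 13375) = 13399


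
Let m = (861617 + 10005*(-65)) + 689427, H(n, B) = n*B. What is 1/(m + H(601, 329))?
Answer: 1/1098448 ≈ 9.1038e-7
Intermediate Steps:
H(n, B) = B*n
m = 900719 (m = (861617 - 650325) + 689427 = 211292 + 689427 = 900719)
1/(m + H(601, 329)) = 1/(900719 + 329*601) = 1/(900719 + 197729) = 1/1098448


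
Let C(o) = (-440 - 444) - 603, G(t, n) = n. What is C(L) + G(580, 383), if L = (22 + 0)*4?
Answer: -1104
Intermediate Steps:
L = 88 (L = 22*4 = 88)
C(o) = -1487 (C(o) = -884 - 603 = -1487)
C(L) + G(580, 383) = -1487 + 383 = -1104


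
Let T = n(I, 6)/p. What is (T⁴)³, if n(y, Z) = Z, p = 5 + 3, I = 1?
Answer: 531441/16777216 ≈ 0.031676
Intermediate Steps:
p = 8
T = ¾ (T = 6/8 = 6*(⅛) = ¾ ≈ 0.75000)
(T⁴)³ = ((¾)⁴)³ = (81/256)³ = 531441/16777216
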